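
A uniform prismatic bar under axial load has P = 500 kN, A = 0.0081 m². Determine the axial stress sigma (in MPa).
Model: a uniform prismatic bar under axial load, so sigma = P / A.
Convert to SI units:
  P = 500 kN = 500000 N
Substitute:
  sigma = 500000 / 0.0081
  sigma = 6.173 × 10⁷ Pa
Convert: sigma = 6.173 × 10⁷ Pa = 61.73 MPa
Final answer: sigma = 61.73 MPa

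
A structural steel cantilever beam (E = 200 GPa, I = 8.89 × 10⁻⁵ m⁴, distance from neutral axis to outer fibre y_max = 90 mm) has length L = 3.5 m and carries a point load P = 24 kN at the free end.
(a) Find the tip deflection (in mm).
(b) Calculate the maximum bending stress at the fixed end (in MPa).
(a) Tip deflection of a cantilever with an end point load: δ = P·L^3 / (3·E·I). Convert P = 24 kN = 24000 N, E = 200 GPa = 2 × 10¹¹ Pa.
  δ = (24000 × 3.5^3) / (3 × (2 × 10¹¹) × (8.89 × 10⁻⁵)) = 0.01929 m = 19.29 mm
(b) Maximum bending moment at the fixed end: M = P·L = 24000 × 3.5 = 84000 N·m. Convert y_max = 90 mm = 0.09 m.
  σ = M·y_max / I = (84000 × 0.09) / (8.89 × 10⁻⁵) = 8.504 × 10⁷ Pa = 85.04 MPa
Final answer: (a) δ = 19.29 mm, (b) σ = 85.04 MPa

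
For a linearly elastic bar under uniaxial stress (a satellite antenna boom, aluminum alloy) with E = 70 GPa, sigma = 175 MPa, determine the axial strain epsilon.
Model: a linearly elastic bar under uniaxial stress, so sigma = E·epsilon.
Solve for epsilon: epsilon = sigma / E.
Convert to SI units:
  E = 70 GPa = 7 × 10¹⁰ Pa
  sigma = 175 MPa = 1.75 × 10⁸ Pa
Substitute:
  epsilon = (1.75 × 10⁸) / (7 × 10¹⁰)
  epsilon = 0.0025
Final answer: epsilon = 0.0025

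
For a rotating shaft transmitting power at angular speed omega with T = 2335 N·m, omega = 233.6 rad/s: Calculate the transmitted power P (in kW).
Model: a rotating shaft transmitting power at angular speed omega, so P = T·omega.
Substitute:
  P = 2335 × 233.6
  P = 545500 W
Convert: P = 545500 W = 545.5 kW
Final answer: P = 545.5 kW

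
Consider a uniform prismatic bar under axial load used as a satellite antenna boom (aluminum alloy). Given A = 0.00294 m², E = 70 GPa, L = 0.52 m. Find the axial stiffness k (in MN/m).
Model: a uniform prismatic bar under axial load, so k = (A·E) / L.
Convert to SI units:
  E = 70 GPa = 7 × 10¹⁰ Pa
Substitute:
  k = (0.00294 × (7 × 10¹⁰)) / 0.52
  k = 3.958 × 10⁸ N/m
Convert: k = 3.958 × 10⁸ N/m = 395.8 MN/m
Final answer: k = 395.8 MN/m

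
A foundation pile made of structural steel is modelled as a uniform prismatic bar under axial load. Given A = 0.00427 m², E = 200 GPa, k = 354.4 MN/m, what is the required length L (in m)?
Model: a uniform prismatic bar under axial load, so k = (A·E) / L.
Solve for L: L = (A·E) / k.
Convert to SI units:
  E = 200 GPa = 2 × 10¹¹ Pa
  k = 354.4 MN/m = 3.544 × 10⁸ N/m
Substitute:
  L = (0.00427 × (2 × 10¹¹)) / (3.544 × 10⁸)
  L = 2.41 m
Final answer: L = 2.41 m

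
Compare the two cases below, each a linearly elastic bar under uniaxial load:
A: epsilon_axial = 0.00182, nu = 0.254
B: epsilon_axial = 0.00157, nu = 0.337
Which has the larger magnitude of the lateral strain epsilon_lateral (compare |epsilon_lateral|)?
Model: a linearly elastic bar under uniaxial load, so epsilon_lateral = -nu·epsilon_axial (SI units).
  A: epsilon_lateral = -(0.254 × 0.00182) = -0.0004623
  B: epsilon_lateral = -(0.337 × 0.00157) = -0.0005291
|epsilon_lateral|: A = 0.0004623, B = 0.0005291, so B is larger in magnitude.
Final answer: B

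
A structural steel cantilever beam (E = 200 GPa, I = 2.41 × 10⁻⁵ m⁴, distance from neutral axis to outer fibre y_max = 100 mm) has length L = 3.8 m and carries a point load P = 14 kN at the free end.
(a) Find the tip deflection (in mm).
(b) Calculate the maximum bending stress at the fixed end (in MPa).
(a) Tip deflection of a cantilever with an end point load: δ = P·L^3 / (3·E·I). Convert P = 14 kN = 14000 N, E = 200 GPa = 2 × 10¹¹ Pa.
  δ = (14000 × 3.8^3) / (3 × (2 × 10¹¹) × (2.41 × 10⁻⁵)) = 0.05313 m = 53.13 mm
(b) Maximum bending moment at the fixed end: M = P·L = 14000 × 3.8 = 53200 N·m. Convert y_max = 100 mm = 0.1 m.
  σ = M·y_max / I = (53200 × 0.1) / (2.41 × 10⁻⁵) = 2.207 × 10⁸ Pa = 220.7 MPa
Final answer: (a) δ = 53.13 mm, (b) σ = 220.7 MPa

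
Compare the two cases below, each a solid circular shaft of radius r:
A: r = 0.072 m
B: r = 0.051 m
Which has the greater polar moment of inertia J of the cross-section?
Model: a solid circular shaft of radius r, so J = (π·r^4) / 2 (SI units).
  A: J = (π × 0.072^4) / 2 = 4.221 × 10⁻⁵ m⁴
  B: J = (π × 0.051^4) / 2 = 1.063 × 10⁻⁵ m⁴
4.221 × 10⁻⁵ m⁴ > 1.063 × 10⁻⁵ m⁴, so A is larger.
Final answer: A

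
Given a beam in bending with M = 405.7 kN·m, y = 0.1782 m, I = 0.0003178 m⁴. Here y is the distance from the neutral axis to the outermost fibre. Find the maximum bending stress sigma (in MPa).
Model: a beam in bending, so sigma = (M·y) / I.
Convert to SI units:
  M = 405.7 kN·m = 405700 N·m
Substitute:
  sigma = (405700 × 0.1782) / 0.0003178
  sigma = 2.275 × 10⁸ Pa
Convert: sigma = 2.275 × 10⁸ Pa = 227.5 MPa
Final answer: sigma = 227.5 MPa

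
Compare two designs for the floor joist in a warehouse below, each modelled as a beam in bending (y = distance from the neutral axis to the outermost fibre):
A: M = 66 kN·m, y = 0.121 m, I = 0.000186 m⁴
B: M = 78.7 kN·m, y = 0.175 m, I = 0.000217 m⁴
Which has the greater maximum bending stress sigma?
Model: a beam in bending (y = distance from the neutral axis to the outermost fibre), so sigma = (M·y) / I (SI units).
  A: sigma = (66000 × 0.121) / 0.000186 = 4.294 × 10⁷ Pa = 42.94 MPa
  B: sigma = (78700 × 0.175) / 0.000217 = 6.347 × 10⁷ Pa = 63.47 MPa
63.47 MPa > 42.94 MPa, so B is larger.
Final answer: B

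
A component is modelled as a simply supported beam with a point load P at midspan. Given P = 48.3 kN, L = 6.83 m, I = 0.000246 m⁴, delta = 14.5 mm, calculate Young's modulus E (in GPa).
Model: a simply supported beam with a point load P at midspan, so delta = (P·L^3) / (48·E·I).
Solve for E: E = (P·L^3) / (48·delta·I).
Convert to SI units:
  P = 48.3 kN = 48300 N
  delta = 14.5 mm = 0.0145 m
Substitute:
  E = (48300 × 6.83^3) / (48 × 0.0145 × 0.000246)
  E = 8.988 × 10¹⁰ Pa
Convert: E = 8.988 × 10¹⁰ Pa = 89.88 GPa
Final answer: E = 89.88 GPa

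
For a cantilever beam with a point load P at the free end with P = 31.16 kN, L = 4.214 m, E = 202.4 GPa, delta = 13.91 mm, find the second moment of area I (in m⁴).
Model: a cantilever beam with a point load P at the free end, so delta = (P·L^3) / (3·E·I).
Solve for I: I = (P·L^3) / (3·delta·E).
Convert to SI units:
  P = 31.16 kN = 31160 N
  E = 202.4 GPa = 2.024 × 10¹¹ Pa
  delta = 13.91 mm = 0.01391 m
Substitute:
  I = (31160 × 4.214^3) / (3 × 0.01391 × (2.024 × 10¹¹))
  I = 0.0002761 m⁴
Final answer: I = 0.0002761 m⁴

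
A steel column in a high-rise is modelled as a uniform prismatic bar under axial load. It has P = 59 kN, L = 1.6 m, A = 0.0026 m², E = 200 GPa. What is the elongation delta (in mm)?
Model: a uniform prismatic bar under axial load, so delta = (P·L) / (A·E).
Convert to SI units:
  P = 59 kN = 59000 N
  E = 200 GPa = 2 × 10¹¹ Pa
Substitute:
  delta = (59000 × 1.6) / (0.0026 × (2 × 10¹¹))
  delta = 0.0001815 m
Convert: delta = 0.0001815 m = 0.1815 mm
Final answer: delta = 0.1815 mm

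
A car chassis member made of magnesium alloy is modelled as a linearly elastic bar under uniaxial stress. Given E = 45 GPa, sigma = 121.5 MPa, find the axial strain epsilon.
Model: a linearly elastic bar under uniaxial stress, so sigma = E·epsilon.
Solve for epsilon: epsilon = sigma / E.
Convert to SI units:
  E = 45 GPa = 4.5 × 10¹⁰ Pa
  sigma = 121.5 MPa = 1.215 × 10⁸ Pa
Substitute:
  epsilon = (1.215 × 10⁸) / (4.5 × 10¹⁰)
  epsilon = 0.0027
Final answer: epsilon = 0.0027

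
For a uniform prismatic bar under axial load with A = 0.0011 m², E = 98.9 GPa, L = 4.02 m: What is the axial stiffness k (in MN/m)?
Model: a uniform prismatic bar under axial load, so k = (A·E) / L.
Convert to SI units:
  E = 98.9 GPa = 9.89 × 10¹⁰ Pa
Substitute:
  k = (0.0011 × (9.89 × 10¹⁰)) / 4.02
  k = 2.706 × 10⁷ N/m
Convert: k = 2.706 × 10⁷ N/m = 27.06 MN/m
Final answer: k = 27.06 MN/m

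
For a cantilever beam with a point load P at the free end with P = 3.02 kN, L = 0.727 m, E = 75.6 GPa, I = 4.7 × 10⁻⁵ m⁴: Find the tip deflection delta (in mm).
Model: a cantilever beam with a point load P at the free end, so delta = (P·L^3) / (3·E·I).
Convert to SI units:
  P = 3.02 kN = 3020 N
  E = 75.6 GPa = 7.56 × 10¹⁰ Pa
Substitute:
  delta = (3020 × 0.727^3) / (3 × (7.56 × 10¹⁰) × (4.7 × 10⁻⁵))
  delta = 0.0001089 m
Convert: delta = 0.0001089 m = 0.1089 mm
Final answer: delta = 0.1089 mm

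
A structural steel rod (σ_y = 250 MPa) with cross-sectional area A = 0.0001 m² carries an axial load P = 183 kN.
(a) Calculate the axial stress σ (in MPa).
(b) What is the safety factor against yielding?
(a) Axial stress σ = P/A. Convert P = 183 kN = 183000 N.
  σ = 183000 / 0.0001 = 1.83 × 10⁹ Pa = 1830 MPa
(b) Safety factor SF = σ_y/σ = 250 / 1830 = 0.1366
Final answer: (a) σ = 1830 MPa, (b) SF = 0.1366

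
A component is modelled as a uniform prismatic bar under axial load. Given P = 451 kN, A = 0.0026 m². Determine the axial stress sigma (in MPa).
Model: a uniform prismatic bar under axial load, so sigma = P / A.
Convert to SI units:
  P = 451 kN = 451000 N
Substitute:
  sigma = 451000 / 0.0026
  sigma = 1.735 × 10⁸ Pa
Convert: sigma = 1.735 × 10⁸ Pa = 173.5 MPa
Final answer: sigma = 173.5 MPa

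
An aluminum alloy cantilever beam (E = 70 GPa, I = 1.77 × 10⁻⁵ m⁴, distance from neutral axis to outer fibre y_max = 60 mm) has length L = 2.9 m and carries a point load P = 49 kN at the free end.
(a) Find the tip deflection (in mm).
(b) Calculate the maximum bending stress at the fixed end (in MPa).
(a) Tip deflection of a cantilever with an end point load: δ = P·L^3 / (3·E·I). Convert P = 49 kN = 49000 N, E = 70 GPa = 7 × 10¹⁰ Pa.
  δ = (49000 × 2.9^3) / (3 × (7 × 10¹⁰) × (1.77 × 10⁻⁵)) = 0.3215 m = 321.5 mm
(b) Maximum bending moment at the fixed end: M = P·L = 49000 × 2.9 = 142100 N·m. Convert y_max = 60 mm = 0.06 m.
  σ = M·y_max / I = (142100 × 0.06) / (1.77 × 10⁻⁵) = 4.817 × 10⁸ Pa = 481.7 MPa
Final answer: (a) δ = 321.5 mm, (b) σ = 481.7 MPa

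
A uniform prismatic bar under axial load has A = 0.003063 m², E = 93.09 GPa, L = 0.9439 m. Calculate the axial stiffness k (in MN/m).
Model: a uniform prismatic bar under axial load, so k = (A·E) / L.
Convert to SI units:
  E = 93.09 GPa = 9.309 × 10¹⁰ Pa
Substitute:
  k = (0.003063 × (9.309 × 10¹⁰)) / 0.9439
  k = 3.021 × 10⁸ N/m
Convert: k = 3.021 × 10⁸ N/m = 302.1 MN/m
Final answer: k = 302.1 MN/m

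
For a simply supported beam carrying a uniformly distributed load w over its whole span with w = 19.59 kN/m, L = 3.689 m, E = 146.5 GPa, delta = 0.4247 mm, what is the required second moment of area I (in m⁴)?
Model: a simply supported beam carrying a uniformly distributed load w over its whole span, so delta = (5·w·L^4) / (384·E·I).
Solve for I: I = (5·w·L^4) / (384·delta·E).
Convert to SI units:
  w = 19.59 kN/m = 19590 N/m
  E = 146.5 GPa = 1.465 × 10¹¹ Pa
  delta = 0.4247 mm = 0.0004247 m
Substitute:
  I = (5 × 19590 × 3.689^4) / (384 × 0.0004247 × (1.465 × 10¹¹))
  I = 0.0007593 m⁴
Final answer: I = 0.0007593 m⁴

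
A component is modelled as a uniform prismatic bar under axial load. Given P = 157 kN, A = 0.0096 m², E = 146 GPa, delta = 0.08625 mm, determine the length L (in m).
Model: a uniform prismatic bar under axial load, so delta = (P·L) / (A·E).
Solve for L: L = (delta·A·E) / P.
Convert to SI units:
  P = 157 kN = 157000 N
  E = 146 GPa = 1.46 × 10¹¹ Pa
  delta = 0.08625 mm = 8.625 × 10⁻⁵ m
Substitute:
  L = ((8.625 × 10⁻⁵) × 0.0096 × (1.46 × 10¹¹)) / 157000
  L = 0.77 m
Final answer: L = 0.77 m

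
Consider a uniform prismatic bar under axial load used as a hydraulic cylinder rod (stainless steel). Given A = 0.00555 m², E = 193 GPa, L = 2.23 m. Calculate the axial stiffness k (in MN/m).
Model: a uniform prismatic bar under axial load, so k = (A·E) / L.
Convert to SI units:
  E = 193 GPa = 1.93 × 10¹¹ Pa
Substitute:
  k = (0.00555 × (1.93 × 10¹¹)) / 2.23
  k = 4.803 × 10⁸ N/m
Convert: k = 4.803 × 10⁸ N/m = 480.3 MN/m
Final answer: k = 480.3 MN/m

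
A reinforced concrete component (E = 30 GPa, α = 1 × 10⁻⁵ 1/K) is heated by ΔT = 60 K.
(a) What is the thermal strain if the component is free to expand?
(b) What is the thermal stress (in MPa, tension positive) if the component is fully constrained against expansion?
(a) Free thermal strain ε_th = α·ΔT = (1 × 10⁻⁵) × 60 = 0.0006
(b) Fully constrained, the expansion is suppressed, so σ = -E·α·ΔT. Convert E = 30 GPa = 3 × 10¹⁰ Pa.
  σ = -(3 × 10¹⁰) × (1 × 10⁻⁵) × 60 = -1.8 × 10⁷ Pa = -18 MPa (compressive)
Final answer: (a) ε_th = 0.0006, (b) σ = -18 MPa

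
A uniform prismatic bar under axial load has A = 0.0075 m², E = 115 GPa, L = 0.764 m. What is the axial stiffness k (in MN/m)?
Model: a uniform prismatic bar under axial load, so k = (A·E) / L.
Convert to SI units:
  E = 115 GPa = 1.15 × 10¹¹ Pa
Substitute:
  k = (0.0075 × (1.15 × 10¹¹)) / 0.764
  k = 1.129 × 10⁹ N/m
Convert: k = 1.129 × 10⁹ N/m = 1129 MN/m
Final answer: k = 1129 MN/m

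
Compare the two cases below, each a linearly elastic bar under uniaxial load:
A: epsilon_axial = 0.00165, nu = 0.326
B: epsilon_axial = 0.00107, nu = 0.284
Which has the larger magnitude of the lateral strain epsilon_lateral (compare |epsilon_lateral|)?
Model: a linearly elastic bar under uniaxial load, so epsilon_lateral = -nu·epsilon_axial (SI units).
  A: epsilon_lateral = -(0.326 × 0.00165) = -0.0005379
  B: epsilon_lateral = -(0.284 × 0.00107) = -0.0003039
|epsilon_lateral|: A = 0.0005379, B = 0.0003039, so A is larger in magnitude.
Final answer: A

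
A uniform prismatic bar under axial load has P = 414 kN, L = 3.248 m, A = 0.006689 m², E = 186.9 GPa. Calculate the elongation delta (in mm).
Model: a uniform prismatic bar under axial load, so delta = (P·L) / (A·E).
Convert to SI units:
  P = 414 kN = 414000 N
  E = 186.9 GPa = 1.869 × 10¹¹ Pa
Substitute:
  delta = (414000 × 3.248) / (0.006689 × (1.869 × 10¹¹))
  delta = 0.001076 m
Convert: delta = 0.001076 m = 1.076 mm
Final answer: delta = 1.076 mm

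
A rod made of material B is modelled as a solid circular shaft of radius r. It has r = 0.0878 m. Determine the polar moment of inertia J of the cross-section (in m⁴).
Model: a solid circular shaft of radius r, so J = (π·r^4) / 2.
Substitute:
  J = (π × 0.0878^4) / 2
  J = 9.335 × 10⁻⁵ m⁴
Final answer: J = 9.335 × 10⁻⁵ m⁴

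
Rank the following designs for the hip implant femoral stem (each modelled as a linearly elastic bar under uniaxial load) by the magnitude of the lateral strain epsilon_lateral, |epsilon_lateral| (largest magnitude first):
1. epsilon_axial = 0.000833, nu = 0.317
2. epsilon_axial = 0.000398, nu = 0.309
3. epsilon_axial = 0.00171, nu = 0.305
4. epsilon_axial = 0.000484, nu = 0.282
Model: a linearly elastic bar under uniaxial load, so epsilon_lateral = -nu·epsilon_axial (SI units).
  Case 1: epsilon_lateral = -(0.317 × 0.000833) = -0.0002641
  Case 2: epsilon_lateral = -(0.309 × 0.000398) = -0.000123
  Case 3: epsilon_lateral = -(0.305 × 0.00171) = -0.0005215
  Case 4: epsilon_lateral = -(0.282 × 0.000484) = -0.0001365
Ordering by |epsilon_lateral|: 0.0005215 (case 3) > 0.0002641 (case 1) > 0.0001365 (case 4) > 0.000123 (case 2)
Final answer: 3, 1, 4, 2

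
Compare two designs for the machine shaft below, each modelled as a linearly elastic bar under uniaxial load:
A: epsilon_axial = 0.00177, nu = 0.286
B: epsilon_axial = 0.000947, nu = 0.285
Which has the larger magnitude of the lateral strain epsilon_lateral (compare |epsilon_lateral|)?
Model: a linearly elastic bar under uniaxial load, so epsilon_lateral = -nu·epsilon_axial (SI units).
  A: epsilon_lateral = -(0.286 × 0.00177) = -0.0005062
  B: epsilon_lateral = -(0.285 × 0.000947) = -0.0002699
|epsilon_lateral|: A = 0.0005062, B = 0.0002699, so A is larger in magnitude.
Final answer: A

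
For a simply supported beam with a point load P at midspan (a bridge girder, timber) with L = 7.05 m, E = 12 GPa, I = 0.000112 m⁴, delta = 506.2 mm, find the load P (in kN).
Model: a simply supported beam with a point load P at midspan, so delta = (P·L^3) / (48·E·I).
Solve for P: P = (48·delta·E·I) / L^3.
Convert to SI units:
  E = 12 GPa = 1.2 × 10¹⁰ Pa
  delta = 506.2 mm = 0.5062 m
Substitute:
  P = (48 × 0.5062 × (1.2 × 10¹⁰) × 0.000112) / 7.05^3
  P = 93200 N
Convert: P = 93200 N = 93.2 kN
Final answer: P = 93.2 kN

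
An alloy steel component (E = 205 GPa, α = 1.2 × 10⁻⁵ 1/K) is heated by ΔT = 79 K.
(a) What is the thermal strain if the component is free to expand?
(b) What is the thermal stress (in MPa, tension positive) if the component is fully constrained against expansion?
(a) Free thermal strain ε_th = α·ΔT = (1.2 × 10⁻⁵) × 79 = 0.000948
(b) Fully constrained, the expansion is suppressed, so σ = -E·α·ΔT. Convert E = 205 GPa = 2.05 × 10¹¹ Pa.
  σ = -(2.05 × 10¹¹) × (1.2 × 10⁻⁵) × 79 = -1.943 × 10⁸ Pa = -194.3 MPa (compressive)
Final answer: (a) ε_th = 0.000948, (b) σ = -194.3 MPa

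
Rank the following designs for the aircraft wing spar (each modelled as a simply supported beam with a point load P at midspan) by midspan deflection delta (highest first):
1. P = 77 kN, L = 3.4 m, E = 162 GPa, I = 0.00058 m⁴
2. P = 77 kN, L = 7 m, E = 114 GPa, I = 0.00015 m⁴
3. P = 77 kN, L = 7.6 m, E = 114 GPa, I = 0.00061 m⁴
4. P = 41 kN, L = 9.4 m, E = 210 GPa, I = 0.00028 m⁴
Model: a simply supported beam with a point load P at midspan, so delta = (P·L^3) / (48·E·I) (SI units).
  Case 1: delta = (77000 × 3.4^3) / (48 × (1.62 × 10¹¹) × 0.00058) = 0.000671 m = 0.671 mm
  Case 2: delta = (77000 × 7^3) / (48 × (1.14 × 10¹¹) × 0.00015) = 0.03218 m = 32.18 mm
  Case 3: delta = (77000 × 7.6^3) / (48 × (1.14 × 10¹¹) × 0.00061) = 0.01013 m = 10.13 mm
  Case 4: delta = (41000 × 9.4^3) / (48 × (2.1 × 10¹¹) × 0.00028) = 0.01207 m = 12.07 mm
Ordering: 32.18 mm (case 2) > 12.07 mm (case 4) > 10.13 mm (case 3) > 0.671 mm (case 1)
Final answer: 2, 4, 3, 1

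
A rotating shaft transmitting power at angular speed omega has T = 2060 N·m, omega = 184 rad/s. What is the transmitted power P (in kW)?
Model: a rotating shaft transmitting power at angular speed omega, so P = T·omega.
Substitute:
  P = 2060 × 184
  P = 379000 W
Convert: P = 379000 W = 379 kW
Final answer: P = 379 kW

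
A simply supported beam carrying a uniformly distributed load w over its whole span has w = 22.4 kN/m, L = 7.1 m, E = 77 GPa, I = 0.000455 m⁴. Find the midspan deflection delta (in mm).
Model: a simply supported beam carrying a uniformly distributed load w over its whole span, so delta = (5·w·L^4) / (384·E·I).
Convert to SI units:
  w = 22.4 kN/m = 22400 N/m
  E = 77 GPa = 7.7 × 10¹⁰ Pa
Substitute:
  delta = (5 × 22400 × 7.1^4) / (384 × (7.7 × 10¹⁰) × 0.000455)
  delta = 0.02116 m
Convert: delta = 0.02116 m = 21.16 mm
Final answer: delta = 21.16 mm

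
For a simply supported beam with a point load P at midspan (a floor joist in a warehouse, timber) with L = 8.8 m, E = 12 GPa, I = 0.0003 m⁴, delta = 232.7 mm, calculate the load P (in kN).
Model: a simply supported beam with a point load P at midspan, so delta = (P·L^3) / (48·E·I).
Solve for P: P = (48·delta·E·I) / L^3.
Convert to SI units:
  E = 12 GPa = 1.2 × 10¹⁰ Pa
  delta = 232.7 mm = 0.2327 m
Substitute:
  P = (48 × 0.2327 × (1.2 × 10¹⁰) × 0.0003) / 8.8^3
  P = 59010 N
Convert: P = 59010 N = 59.01 kN
Final answer: P = 59.01 kN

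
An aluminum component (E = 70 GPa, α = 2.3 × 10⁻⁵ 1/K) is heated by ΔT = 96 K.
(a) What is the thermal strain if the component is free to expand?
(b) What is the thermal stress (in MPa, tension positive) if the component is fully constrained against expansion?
(a) Free thermal strain ε_th = α·ΔT = (2.3 × 10⁻⁵) × 96 = 0.002208
(b) Fully constrained, the expansion is suppressed, so σ = -E·α·ΔT. Convert E = 70 GPa = 7 × 10¹⁰ Pa.
  σ = -(7 × 10¹⁰) × (2.3 × 10⁻⁵) × 96 = -1.546 × 10⁸ Pa = -154.6 MPa (compressive)
Final answer: (a) ε_th = 0.002208, (b) σ = -154.6 MPa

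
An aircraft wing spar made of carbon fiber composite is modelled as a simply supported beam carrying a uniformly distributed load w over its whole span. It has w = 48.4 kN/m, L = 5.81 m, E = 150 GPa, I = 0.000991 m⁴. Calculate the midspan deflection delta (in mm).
Model: a simply supported beam carrying a uniformly distributed load w over its whole span, so delta = (5·w·L^4) / (384·E·I).
Convert to SI units:
  w = 48.4 kN/m = 48400 N/m
  E = 150 GPa = 1.5 × 10¹¹ Pa
Substitute:
  delta = (5 × 48400 × 5.81^4) / (384 × (1.5 × 10¹¹) × 0.000991)
  delta = 0.004831 m
Convert: delta = 0.004831 m = 4.831 mm
Final answer: delta = 4.831 mm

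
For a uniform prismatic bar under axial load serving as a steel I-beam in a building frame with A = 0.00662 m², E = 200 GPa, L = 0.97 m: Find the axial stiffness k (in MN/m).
Model: a uniform prismatic bar under axial load, so k = (A·E) / L.
Convert to SI units:
  E = 200 GPa = 2 × 10¹¹ Pa
Substitute:
  k = (0.00662 × (2 × 10¹¹)) / 0.97
  k = 1.365 × 10⁹ N/m
Convert: k = 1.365 × 10⁹ N/m = 1365 MN/m
Final answer: k = 1365 MN/m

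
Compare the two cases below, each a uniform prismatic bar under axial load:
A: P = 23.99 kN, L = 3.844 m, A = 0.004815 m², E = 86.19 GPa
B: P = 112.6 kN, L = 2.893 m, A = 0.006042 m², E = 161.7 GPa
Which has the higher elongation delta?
Model: a uniform prismatic bar under axial load, so delta = (P·L) / (A·E) (SI units).
  A: delta = (23990 × 3.844) / (0.004815 × (8.619 × 10¹⁰)) = 0.0002222 m = 0.2222 mm
  B: delta = (112600 × 2.893) / (0.006042 × (1.617 × 10¹¹)) = 0.0003334 m = 0.3334 mm
0.3334 mm > 0.2222 mm, so B is larger.
Final answer: B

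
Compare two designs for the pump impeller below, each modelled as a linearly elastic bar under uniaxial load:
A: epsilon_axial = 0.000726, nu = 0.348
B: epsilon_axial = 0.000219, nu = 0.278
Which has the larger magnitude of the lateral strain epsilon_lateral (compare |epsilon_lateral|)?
Model: a linearly elastic bar under uniaxial load, so epsilon_lateral = -nu·epsilon_axial (SI units).
  A: epsilon_lateral = -(0.348 × 0.000726) = -0.0002526
  B: epsilon_lateral = -(0.278 × 0.000219) = -6.088 × 10⁻⁵
|epsilon_lateral|: A = 0.0002526, B = 6.088 × 10⁻⁵, so A is larger in magnitude.
Final answer: A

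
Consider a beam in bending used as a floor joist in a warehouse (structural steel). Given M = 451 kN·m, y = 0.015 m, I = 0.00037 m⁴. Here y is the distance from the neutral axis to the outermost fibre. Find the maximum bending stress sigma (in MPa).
Model: a beam in bending, so sigma = (M·y) / I.
Convert to SI units:
  M = 451 kN·m = 451000 N·m
Substitute:
  sigma = (451000 × 0.015) / 0.00037
  sigma = 1.828 × 10⁷ Pa
Convert: sigma = 1.828 × 10⁷ Pa = 18.28 MPa
Final answer: sigma = 18.28 MPa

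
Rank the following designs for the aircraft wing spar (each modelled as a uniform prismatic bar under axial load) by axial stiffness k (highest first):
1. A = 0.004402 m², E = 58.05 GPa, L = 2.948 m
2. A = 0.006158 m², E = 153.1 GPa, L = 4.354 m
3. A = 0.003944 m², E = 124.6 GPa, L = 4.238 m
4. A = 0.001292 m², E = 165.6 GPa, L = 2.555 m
Model: a uniform prismatic bar under axial load, so k = (A·E) / L (SI units).
  Case 1: k = (0.004402 × (5.805 × 10¹⁰)) / 2.948 = 8.668 × 10⁷ N/m = 86.68 MN/m
  Case 2: k = (0.006158 × (1.531 × 10¹¹)) / 4.354 = 2.165 × 10⁸ N/m = 216.5 MN/m
  Case 3: k = (0.003944 × (1.246 × 10¹¹)) / 4.238 = 1.16 × 10⁸ N/m = 116 MN/m
  Case 4: k = (0.001292 × (1.656 × 10¹¹)) / 2.555 = 8.374 × 10⁷ N/m = 83.74 MN/m
Ordering: 216.5 MN/m (case 2) > 116 MN/m (case 3) > 86.68 MN/m (case 1) > 83.74 MN/m (case 4)
Final answer: 2, 3, 1, 4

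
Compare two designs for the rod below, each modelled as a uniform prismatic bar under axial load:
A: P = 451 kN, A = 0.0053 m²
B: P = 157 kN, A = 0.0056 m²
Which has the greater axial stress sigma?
Model: a uniform prismatic bar under axial load, so sigma = P / A (SI units).
  A: sigma = 451000 / 0.0053 = 8.509 × 10⁷ Pa = 85.09 MPa
  B: sigma = 157000 / 0.0056 = 2.804 × 10⁷ Pa = 28.04 MPa
85.09 MPa > 28.04 MPa, so A is larger.
Final answer: A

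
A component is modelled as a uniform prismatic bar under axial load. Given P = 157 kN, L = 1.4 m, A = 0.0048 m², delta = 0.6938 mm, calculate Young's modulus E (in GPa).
Model: a uniform prismatic bar under axial load, so delta = (P·L) / (A·E).
Solve for E: E = (P·L) / (delta·A).
Convert to SI units:
  P = 157 kN = 157000 N
  delta = 0.6938 mm = 0.0006938 m
Substitute:
  E = (157000 × 1.4) / (0.0006938 × 0.0048)
  E = 6.6 × 10¹⁰ Pa
Convert: E = 6.6 × 10¹⁰ Pa = 66 GPa
Final answer: E = 66 GPa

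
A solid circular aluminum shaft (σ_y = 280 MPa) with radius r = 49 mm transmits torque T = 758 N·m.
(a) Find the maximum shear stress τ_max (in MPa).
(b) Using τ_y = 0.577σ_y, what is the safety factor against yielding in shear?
(a) For a solid circular shaft, τ_max = T·r/J with J = π·r^4/2, i.e. τ_max = 2·T / (π·r^3). Convert r = 49 mm = 0.049 m.
  τ_max = (2 × 758) / (π × 0.049^3) = 4.102 × 10⁶ Pa = 4.102 MPa
(b) τ_y = 0.577 × 280 = 161.56 MPa
  SF = τ_y/τ_max = 161.56 / 4.102 = 39.39
Final answer: (a) τ_max = 4.102 MPa, (b) SF = 39.39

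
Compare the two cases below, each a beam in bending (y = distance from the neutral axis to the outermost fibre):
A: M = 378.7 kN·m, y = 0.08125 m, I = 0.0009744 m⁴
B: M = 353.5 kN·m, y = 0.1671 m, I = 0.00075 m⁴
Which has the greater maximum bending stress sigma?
Model: a beam in bending (y = distance from the neutral axis to the outermost fibre), so sigma = (M·y) / I (SI units).
  A: sigma = (378700 × 0.08125) / 0.0009744 = 3.158 × 10⁷ Pa = 31.58 MPa
  B: sigma = (353500 × 0.1671) / 0.00075 = 7.876 × 10⁷ Pa = 78.76 MPa
78.76 MPa > 31.58 MPa, so B is larger.
Final answer: B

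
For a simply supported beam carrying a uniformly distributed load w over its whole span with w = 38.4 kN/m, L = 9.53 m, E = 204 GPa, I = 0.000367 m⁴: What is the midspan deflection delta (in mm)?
Model: a simply supported beam carrying a uniformly distributed load w over its whole span, so delta = (5·w·L^4) / (384·E·I).
Convert to SI units:
  w = 38.4 kN/m = 38400 N/m
  E = 204 GPa = 2.04 × 10¹¹ Pa
Substitute:
  delta = (5 × 38400 × 9.53^4) / (384 × (2.04 × 10¹¹) × 0.000367)
  delta = 0.05509 m
Convert: delta = 0.05509 m = 55.09 mm
Final answer: delta = 55.09 mm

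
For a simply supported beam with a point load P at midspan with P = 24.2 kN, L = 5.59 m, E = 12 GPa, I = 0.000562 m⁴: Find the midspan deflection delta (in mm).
Model: a simply supported beam with a point load P at midspan, so delta = (P·L^3) / (48·E·I).
Convert to SI units:
  P = 24.2 kN = 24200 N
  E = 12 GPa = 1.2 × 10¹⁰ Pa
Substitute:
  delta = (24200 × 5.59^3) / (48 × (1.2 × 10¹⁰) × 0.000562)
  delta = 0.01306 m
Convert: delta = 0.01306 m = 13.06 mm
Final answer: delta = 13.06 mm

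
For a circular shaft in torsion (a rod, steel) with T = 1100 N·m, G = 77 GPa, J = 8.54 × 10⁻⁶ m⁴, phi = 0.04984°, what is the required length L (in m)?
Model: a circular shaft in torsion, so phi = (T·L) / (G·J).
Solve for L: L = (phi·G·J) / T.
Convert to SI units:
  G = 77 GPa = 7.7 × 10¹⁰ Pa
  phi = 0.04984° = 0.0008699 rad
Substitute:
  L = (0.0008699 × (7.7 × 10¹⁰) × (8.54 × 10⁻⁶)) / 1100
  L = 0.52 m
Final answer: L = 0.52 m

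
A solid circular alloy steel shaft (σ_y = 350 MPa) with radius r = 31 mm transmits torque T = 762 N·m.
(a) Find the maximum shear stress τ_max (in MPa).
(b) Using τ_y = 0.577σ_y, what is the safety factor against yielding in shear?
(a) For a solid circular shaft, τ_max = T·r/J with J = π·r^4/2, i.e. τ_max = 2·T / (π·r^3). Convert r = 31 mm = 0.031 m.
  τ_max = (2 × 762) / (π × 0.031^3) = 1.628 × 10⁷ Pa = 16.28 MPa
(b) τ_y = 0.577 × 350 = 201.95 MPa
  SF = τ_y/τ_max = 201.95 / 16.28 = 12.4
Final answer: (a) τ_max = 16.28 MPa, (b) SF = 12.4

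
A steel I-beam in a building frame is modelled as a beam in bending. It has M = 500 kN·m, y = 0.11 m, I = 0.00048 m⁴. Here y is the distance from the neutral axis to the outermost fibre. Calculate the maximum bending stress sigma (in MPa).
Model: a beam in bending, so sigma = (M·y) / I.
Convert to SI units:
  M = 500 kN·m = 500000 N·m
Substitute:
  sigma = (500000 × 0.11) / 0.00048
  sigma = 1.146 × 10⁸ Pa
Convert: sigma = 1.146 × 10⁸ Pa = 114.6 MPa
Final answer: sigma = 114.6 MPa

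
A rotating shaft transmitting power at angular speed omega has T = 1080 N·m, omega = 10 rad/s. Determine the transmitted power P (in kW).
Model: a rotating shaft transmitting power at angular speed omega, so P = T·omega.
Substitute:
  P = 1080 × 10
  P = 10800 W
Convert: P = 10800 W = 10.8 kW
Final answer: P = 10.8 kW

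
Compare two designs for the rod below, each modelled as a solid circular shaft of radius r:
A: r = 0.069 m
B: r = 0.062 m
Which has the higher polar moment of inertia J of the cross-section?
Model: a solid circular shaft of radius r, so J = (π·r^4) / 2 (SI units).
  A: J = (π × 0.069^4) / 2 = 3.561 × 10⁻⁵ m⁴
  B: J = (π × 0.062^4) / 2 = 2.321 × 10⁻⁵ m⁴
3.561 × 10⁻⁵ m⁴ > 2.321 × 10⁻⁵ m⁴, so A is larger.
Final answer: A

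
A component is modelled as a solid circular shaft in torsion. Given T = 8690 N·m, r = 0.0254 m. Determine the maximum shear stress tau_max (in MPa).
Model: a solid circular shaft in torsion, so tau_max = (2·T) / (π·r^3).
Substitute:
  tau_max = (2 × 8690) / (π × 0.0254^3)
  tau_max = 3.376 × 10⁸ Pa
Convert: tau_max = 3.376 × 10⁸ Pa = 337.6 MPa
Final answer: tau_max = 337.6 MPa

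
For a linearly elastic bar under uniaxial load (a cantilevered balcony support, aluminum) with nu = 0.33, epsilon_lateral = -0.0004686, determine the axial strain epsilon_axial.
Model: a linearly elastic bar under uniaxial load, so epsilon_lateral = -nu·epsilon_axial.
Solve for epsilon_axial: epsilon_axial = -epsilon_lateral / nu.
Substitute:
  epsilon_axial = -(-0.0004686) / 0.33
  epsilon_axial = 0.00142
Final answer: epsilon_axial = 0.00142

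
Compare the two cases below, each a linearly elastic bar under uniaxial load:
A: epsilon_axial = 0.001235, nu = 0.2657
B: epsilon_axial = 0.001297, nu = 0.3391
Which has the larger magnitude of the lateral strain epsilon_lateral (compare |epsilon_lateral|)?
Model: a linearly elastic bar under uniaxial load, so epsilon_lateral = -nu·epsilon_axial (SI units).
  A: epsilon_lateral = -(0.2657 × 0.001235) = -0.0003281
  B: epsilon_lateral = -(0.3391 × 0.001297) = -0.0004398
|epsilon_lateral|: A = 0.0003281, B = 0.0004398, so B is larger in magnitude.
Final answer: B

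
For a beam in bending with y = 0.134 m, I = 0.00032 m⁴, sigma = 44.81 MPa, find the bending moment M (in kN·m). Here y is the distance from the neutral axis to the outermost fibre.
Model: a beam in bending, so sigma = (M·y) / I.
Solve for M: M = (sigma·I) / y.
Convert to SI units:
  sigma = 44.81 MPa = 4.481 × 10⁷ Pa
Substitute:
  M = ((4.481 × 10⁷) × 0.00032) / 0.134
  M = 107000 N·m
Convert: M = 107000 N·m = 107 kN·m
Final answer: M = 107 kN·m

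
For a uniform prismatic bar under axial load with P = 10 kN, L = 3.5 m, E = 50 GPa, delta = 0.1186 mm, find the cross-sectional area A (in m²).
Model: a uniform prismatic bar under axial load, so delta = (P·L) / (A·E).
Solve for A: A = (P·L) / (delta·E).
Convert to SI units:
  P = 10 kN = 10000 N
  E = 50 GPa = 5 × 10¹⁰ Pa
  delta = 0.1186 mm = 0.0001186 m
Substitute:
  A = (10000 × 3.5) / (0.0001186 × (5 × 10¹⁰))
  A = 0.005902 m²
Final answer: A = 0.005902 m²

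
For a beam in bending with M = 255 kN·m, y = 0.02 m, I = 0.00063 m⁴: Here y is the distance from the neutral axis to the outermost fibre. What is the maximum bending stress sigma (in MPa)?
Model: a beam in bending, so sigma = (M·y) / I.
Convert to SI units:
  M = 255 kN·m = 255000 N·m
Substitute:
  sigma = (255000 × 0.02) / 0.00063
  sigma = 8.095 × 10⁶ Pa
Convert: sigma = 8.095 × 10⁶ Pa = 8.095 MPa
Final answer: sigma = 8.095 MPa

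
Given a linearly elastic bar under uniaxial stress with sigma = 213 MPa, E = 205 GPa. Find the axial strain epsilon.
Model: a linearly elastic bar under uniaxial stress, so epsilon = sigma / E.
Convert to SI units:
  sigma = 213 MPa = 2.13 × 10⁸ Pa
  E = 205 GPa = 2.05 × 10¹¹ Pa
Substitute:
  epsilon = (2.13 × 10⁸) / (2.05 × 10¹¹)
  epsilon = 0.001039
Final answer: epsilon = 0.001039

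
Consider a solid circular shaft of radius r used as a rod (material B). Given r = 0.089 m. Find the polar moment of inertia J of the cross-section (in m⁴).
Model: a solid circular shaft of radius r, so J = (π·r^4) / 2.
Substitute:
  J = (π × 0.089^4) / 2
  J = 9.856 × 10⁻⁵ m⁴
Final answer: J = 9.856 × 10⁻⁵ m⁴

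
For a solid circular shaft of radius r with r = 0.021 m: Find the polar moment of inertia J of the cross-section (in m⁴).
Model: a solid circular shaft of radius r, so J = (π·r^4) / 2.
Substitute:
  J = (π × 0.021^4) / 2
  J = 3.055 × 10⁻⁷ m⁴
Final answer: J = 3.055 × 10⁻⁷ m⁴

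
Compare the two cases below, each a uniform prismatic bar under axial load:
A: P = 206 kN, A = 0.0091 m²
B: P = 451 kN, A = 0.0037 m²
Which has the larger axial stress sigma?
Model: a uniform prismatic bar under axial load, so sigma = P / A (SI units).
  A: sigma = 206000 / 0.0091 = 2.264 × 10⁷ Pa = 22.64 MPa
  B: sigma = 451000 / 0.0037 = 1.219 × 10⁸ Pa = 121.9 MPa
121.9 MPa > 22.64 MPa, so B is larger.
Final answer: B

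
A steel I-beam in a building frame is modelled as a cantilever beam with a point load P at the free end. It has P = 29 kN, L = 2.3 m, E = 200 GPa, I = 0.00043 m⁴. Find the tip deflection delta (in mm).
Model: a cantilever beam with a point load P at the free end, so delta = (P·L^3) / (3·E·I).
Convert to SI units:
  P = 29 kN = 29000 N
  E = 200 GPa = 2 × 10¹¹ Pa
Substitute:
  delta = (29000 × 2.3^3) / (3 × (2 × 10¹¹) × 0.00043)
  delta = 0.001368 m
Convert: delta = 0.001368 m = 1.368 mm
Final answer: delta = 1.368 mm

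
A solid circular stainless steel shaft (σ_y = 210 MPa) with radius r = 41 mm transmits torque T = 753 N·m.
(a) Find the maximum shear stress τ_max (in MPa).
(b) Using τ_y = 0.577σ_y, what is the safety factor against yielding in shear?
(a) For a solid circular shaft, τ_max = T·r/J with J = π·r^4/2, i.e. τ_max = 2·T / (π·r^3). Convert r = 41 mm = 0.041 m.
  τ_max = (2 × 753) / (π × 0.041^3) = 6.955 × 10⁶ Pa = 6.955 MPa
(b) τ_y = 0.577 × 210 = 121.17 MPa
  SF = τ_y/τ_max = 121.17 / 6.955 = 17.42
Final answer: (a) τ_max = 6.955 MPa, (b) SF = 17.42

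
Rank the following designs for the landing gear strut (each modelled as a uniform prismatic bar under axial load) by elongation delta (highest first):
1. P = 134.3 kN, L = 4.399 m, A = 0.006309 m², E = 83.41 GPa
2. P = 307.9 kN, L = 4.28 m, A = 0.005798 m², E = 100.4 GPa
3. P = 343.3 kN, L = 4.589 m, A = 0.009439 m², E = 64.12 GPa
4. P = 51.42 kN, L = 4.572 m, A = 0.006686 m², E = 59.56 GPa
Model: a uniform prismatic bar under axial load, so delta = (P·L) / (A·E) (SI units).
  Case 1: delta = (134300 × 4.399) / (0.006309 × (8.341 × 10¹⁰)) = 0.001123 m = 1.123 mm
  Case 2: delta = (307900 × 4.28) / (0.005798 × (1.004 × 10¹¹)) = 0.002264 m = 2.264 mm
  Case 3: delta = (343300 × 4.589) / (0.009439 × (6.412 × 10¹⁰)) = 0.002603 m = 2.603 mm
  Case 4: delta = (51420 × 4.572) / (0.006686 × (5.956 × 10¹⁰)) = 0.0005904 m = 0.5904 mm
Ordering: 2.603 mm (case 3) > 2.264 mm (case 2) > 1.123 mm (case 1) > 0.5904 mm (case 4)
Final answer: 3, 2, 1, 4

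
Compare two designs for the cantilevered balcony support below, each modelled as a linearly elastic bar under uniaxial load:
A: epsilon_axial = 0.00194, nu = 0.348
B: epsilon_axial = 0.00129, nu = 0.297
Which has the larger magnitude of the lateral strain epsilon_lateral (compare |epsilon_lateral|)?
Model: a linearly elastic bar under uniaxial load, so epsilon_lateral = -nu·epsilon_axial (SI units).
  A: epsilon_lateral = -(0.348 × 0.00194) = -0.0006751
  B: epsilon_lateral = -(0.297 × 0.00129) = -0.0003831
|epsilon_lateral|: A = 0.0006751, B = 0.0003831, so A is larger in magnitude.
Final answer: A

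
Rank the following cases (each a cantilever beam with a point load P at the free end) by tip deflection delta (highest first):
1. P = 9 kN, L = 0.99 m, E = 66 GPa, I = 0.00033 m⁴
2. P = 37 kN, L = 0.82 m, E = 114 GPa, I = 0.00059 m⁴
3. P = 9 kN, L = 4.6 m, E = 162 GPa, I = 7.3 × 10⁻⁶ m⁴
Model: a cantilever beam with a point load P at the free end, so delta = (P·L^3) / (3·E·I) (SI units).
  Case 1: delta = (9000 × 0.99^3) / (3 × (6.6 × 10¹⁰) × 0.00033) = 0.0001336 m = 0.1336 mm
  Case 2: delta = (37000 × 0.82^3) / (3 × (1.14 × 10¹¹) × 0.00059) = 0.0001011 m = 0.1011 mm
  Case 3: delta = (9000 × 4.6^3) / (3 × (1.62 × 10¹¹) × (7.3 × 10⁻⁶)) = 0.2469 m = 246.9 mm
Ordering: 246.9 mm (case 3) > 0.1336 mm (case 1) > 0.1011 mm (case 2)
Final answer: 3, 1, 2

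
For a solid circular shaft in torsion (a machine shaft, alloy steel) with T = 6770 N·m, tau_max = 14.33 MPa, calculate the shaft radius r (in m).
Model: a solid circular shaft in torsion, so tau_max = (2·T) / (π·r^3).
Solve for r: r = ((2·T) / (π·tau_max))^(1/3).
Convert to SI units:
  tau_max = 14.33 MPa = 1.433 × 10⁷ Pa
Substitute:
  r = ((2 × 6770) / (π × (1.433 × 10⁷)))^(1/3)
  r = 0.067 m
Final answer: r = 0.067 m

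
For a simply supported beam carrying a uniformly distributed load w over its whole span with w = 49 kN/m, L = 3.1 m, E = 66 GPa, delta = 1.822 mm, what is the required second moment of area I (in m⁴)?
Model: a simply supported beam carrying a uniformly distributed load w over its whole span, so delta = (5·w·L^4) / (384·E·I).
Solve for I: I = (5·w·L^4) / (384·delta·E).
Convert to SI units:
  w = 49 kN/m = 49000 N/m
  E = 66 GPa = 6.6 × 10¹⁰ Pa
  delta = 1.822 mm = 0.001822 m
Substitute:
  I = (5 × 49000 × 3.1^4) / (384 × 0.001822 × (6.6 × 10¹⁰))
  I = 0.00049 m⁴
Final answer: I = 0.00049 m⁴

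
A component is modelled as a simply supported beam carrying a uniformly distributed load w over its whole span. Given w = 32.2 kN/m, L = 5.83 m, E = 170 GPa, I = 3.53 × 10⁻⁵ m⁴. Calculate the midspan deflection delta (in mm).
Model: a simply supported beam carrying a uniformly distributed load w over its whole span, so delta = (5·w·L^4) / (384·E·I).
Convert to SI units:
  w = 32.2 kN/m = 32200 N/m
  E = 170 GPa = 1.7 × 10¹¹ Pa
Substitute:
  delta = (5 × 32200 × 5.83^4) / (384 × (1.7 × 10¹¹) × (3.53 × 10⁻⁵))
  delta = 0.08071 m
Convert: delta = 0.08071 m = 80.71 mm
Final answer: delta = 80.71 mm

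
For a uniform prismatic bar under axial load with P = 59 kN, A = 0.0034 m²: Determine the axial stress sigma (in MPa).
Model: a uniform prismatic bar under axial load, so sigma = P / A.
Convert to SI units:
  P = 59 kN = 59000 N
Substitute:
  sigma = 59000 / 0.0034
  sigma = 1.735 × 10⁷ Pa
Convert: sigma = 1.735 × 10⁷ Pa = 17.35 MPa
Final answer: sigma = 17.35 MPa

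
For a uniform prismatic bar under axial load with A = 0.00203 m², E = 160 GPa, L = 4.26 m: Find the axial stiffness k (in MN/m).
Model: a uniform prismatic bar under axial load, so k = (A·E) / L.
Convert to SI units:
  E = 160 GPa = 1.6 × 10¹¹ Pa
Substitute:
  k = (0.00203 × (1.6 × 10¹¹)) / 4.26
  k = 7.624 × 10⁷ N/m
Convert: k = 7.624 × 10⁷ N/m = 76.24 MN/m
Final answer: k = 76.24 MN/m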